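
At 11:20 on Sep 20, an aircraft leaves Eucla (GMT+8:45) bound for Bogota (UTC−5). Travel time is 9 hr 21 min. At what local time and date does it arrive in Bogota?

06:56 on Sep 20

Bogota is 13:45 behind Eucla.
After 9 hours and 21 minutes it is 20:41 in Eucla.
Shift by the zone difference: 20:41 − 13:45 = 06:56 on Sep 20 in Bogota.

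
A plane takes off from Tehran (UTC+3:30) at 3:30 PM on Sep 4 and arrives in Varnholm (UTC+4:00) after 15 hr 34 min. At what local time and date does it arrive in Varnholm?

Convert departure to UTC: 3:30 PM − 3:30 = 12:00 PM UTC on Sep 4.
Add 15 hours and 34 minutes travel time → 3:34 AM UTC (Sep 5).
Varnholm is UTC+4:00, so local arrival = 3:34 AM + 4:00 = 7:34 AM on Sep 5.

7:34 AM on Sep 5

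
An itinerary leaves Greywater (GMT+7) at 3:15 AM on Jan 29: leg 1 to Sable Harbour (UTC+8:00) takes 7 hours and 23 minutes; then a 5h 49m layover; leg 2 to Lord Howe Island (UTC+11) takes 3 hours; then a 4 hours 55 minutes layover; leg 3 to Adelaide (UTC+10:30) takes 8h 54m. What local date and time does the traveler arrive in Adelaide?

Convert departure to UTC: 3:15 AM − 7:00 = 8:15 PM UTC on Jan 28.
Add 7 hours 23 minutes leg 1 → 3:38 AM UTC (Jan 29).
Add 5 hours 49 minutes layover in Sable Harbour → 9:27 AM UTC.
Add 3 hours leg 2 → 12:27 PM UTC.
Add 4 hours 55 minutes layover in Lord Howe Island → 5:22 PM UTC.
Add 8 hours and 54 minutes leg 3 → 2:16 AM UTC (Jan 30).
Adelaide is UTC+10:30, so local arrival = 2:16 AM + 10:30 = 12:46 PM on Jan 30.

12:46 PM on January 30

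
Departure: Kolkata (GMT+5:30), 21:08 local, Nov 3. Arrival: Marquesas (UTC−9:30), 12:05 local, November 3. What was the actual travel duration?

5 hours 57 minutes

Departure in UTC: 21:08 − 5:30 = 15:38 on Nov 3.
Arrival in UTC: 12:05 + 9:30 = 21:35 on Nov 3.
Elapsed = 21:35 − 15:38 = 5 hours 57 minutes.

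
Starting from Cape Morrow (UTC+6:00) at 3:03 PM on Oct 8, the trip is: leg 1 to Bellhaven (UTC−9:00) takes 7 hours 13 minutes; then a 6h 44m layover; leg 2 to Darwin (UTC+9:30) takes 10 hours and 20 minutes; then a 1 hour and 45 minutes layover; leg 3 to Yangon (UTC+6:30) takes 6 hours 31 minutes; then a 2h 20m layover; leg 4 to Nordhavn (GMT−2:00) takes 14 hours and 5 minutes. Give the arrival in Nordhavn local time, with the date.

8:01 AM on October 10

Convert departure to UTC: 3:03 PM − 6:00 = 9:03 AM UTC on Oct 8.
Add 7 hours and 13 minutes leg 1 → 4:16 PM UTC.
Add 6 hours 44 minutes layover in Bellhaven → 11:00 PM UTC.
Add 10 hours and 20 minutes leg 2 → 9:20 AM UTC (Oct 9).
Add 1 hour 45 minutes layover in Darwin → 11:05 AM UTC.
Add 6 hours 31 minutes leg 3 → 5:36 PM UTC.
Add 2 hours and 20 minutes layover in Yangon → 7:56 PM UTC.
Add 14 hours 5 minutes leg 4 → 10:01 AM UTC (Oct 10).
Nordhavn is UTC−2:00, so local arrival = 10:01 AM − 2:00 = 8:01 AM on Oct 10.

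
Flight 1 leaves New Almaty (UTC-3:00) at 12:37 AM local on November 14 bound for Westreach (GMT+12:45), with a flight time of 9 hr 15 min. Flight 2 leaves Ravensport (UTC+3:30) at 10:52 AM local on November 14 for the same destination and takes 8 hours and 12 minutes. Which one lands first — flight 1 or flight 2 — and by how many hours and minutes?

Flight 1 in UTC: 12:37 AM + 3:00 = 3:37 AM on Nov 14.
+9 hours 15 minutes → arrive 12:52 PM UTC on Nov 14.
Flight 2 in UTC: 10:52 AM − 3:30 = 7:22 AM on Nov 14.
+8 hours and 12 minutes → arrive 3:34 PM UTC on Nov 14.
Flight 1 lands earlier by 2 hours 42 minutes.

the first, by 2 hours 42 minutes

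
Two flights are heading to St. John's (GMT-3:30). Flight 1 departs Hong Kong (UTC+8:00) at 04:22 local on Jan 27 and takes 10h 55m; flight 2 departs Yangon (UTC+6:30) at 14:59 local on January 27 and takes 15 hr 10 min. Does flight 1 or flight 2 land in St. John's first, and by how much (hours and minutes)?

the first, by 16 hours 22 minutes

Flight 1 in UTC: 04:22 − 8:00 = 20:22 on Jan 26.
+10 hours 55 minutes → arrive 07:17 UTC on Jan 27.
Flight 2 in UTC: 14:59 − 6:30 = 08:29 on Jan 27.
+15 hours and 10 minutes → arrive 23:39 UTC on Jan 27.
Flight 1 lands earlier by 16 hours 22 minutes.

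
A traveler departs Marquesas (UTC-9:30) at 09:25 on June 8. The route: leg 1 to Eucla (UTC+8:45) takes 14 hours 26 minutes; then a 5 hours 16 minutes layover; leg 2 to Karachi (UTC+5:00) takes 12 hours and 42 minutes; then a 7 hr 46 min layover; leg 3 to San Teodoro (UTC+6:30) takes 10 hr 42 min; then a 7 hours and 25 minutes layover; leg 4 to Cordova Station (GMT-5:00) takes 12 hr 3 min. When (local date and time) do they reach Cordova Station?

12:15 on Jun 11

Convert departure to UTC: 09:25 + 9:30 = 18:55 UTC on Jun 8.
Add 14 hours and 26 minutes leg 1 → 09:21 UTC (Jun 9).
Add 5 hours and 16 minutes layover in Eucla → 14:37 UTC.
Add 12 hours 42 minutes leg 2 → 03:19 UTC (Jun 10).
Add 7 hours 46 minutes layover in Karachi → 11:05 UTC.
Add 10 hours 42 minutes leg 3 → 21:47 UTC.
Add 7 hours and 25 minutes layover in San Teodoro → 05:12 UTC (Jun 11).
Add 12 hours and 3 minutes leg 4 → 17:15 UTC.
Cordova Station is UTC−5:00, so local arrival = 17:15 − 5:00 = 12:15 on Jun 11.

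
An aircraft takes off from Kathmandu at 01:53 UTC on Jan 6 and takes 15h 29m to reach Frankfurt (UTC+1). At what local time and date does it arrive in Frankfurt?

Departure is given in UTC: 01:53 on Jan 6.
Add 15 hours and 29 minutes → 17:22 UTC.
Frankfurt is UTC+1:00: 17:22 + 1:00 = 18:22 on Jan 6.

18:22 on January 6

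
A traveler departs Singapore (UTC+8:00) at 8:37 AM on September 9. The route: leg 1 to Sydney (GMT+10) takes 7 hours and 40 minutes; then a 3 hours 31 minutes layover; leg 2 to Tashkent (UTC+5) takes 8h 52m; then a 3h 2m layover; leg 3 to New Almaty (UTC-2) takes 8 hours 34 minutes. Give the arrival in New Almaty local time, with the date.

6:16 AM on Sep 10

Convert departure to UTC: 8:37 AM − 8:00 = 12:37 AM UTC on Sep 9.
Add 7 hours 40 minutes leg 1 → 8:17 AM UTC.
Add 3 hours and 31 minutes layover in Sydney → 11:48 AM UTC.
Add 8 hours 52 minutes leg 2 → 8:40 PM UTC.
Add 3 hours and 2 minutes layover in Tashkent → 11:42 PM UTC.
Add 8 hours and 34 minutes leg 3 → 8:16 AM UTC (Sep 10).
New Almaty is UTC−2:00, so local arrival = 8:16 AM − 2:00 = 6:16 AM on Sep 10.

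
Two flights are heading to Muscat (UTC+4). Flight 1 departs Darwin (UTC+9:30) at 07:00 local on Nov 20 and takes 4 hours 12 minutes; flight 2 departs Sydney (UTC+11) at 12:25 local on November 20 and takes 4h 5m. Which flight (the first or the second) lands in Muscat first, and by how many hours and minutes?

the first, by 3 hours 48 minutes

Flight 1 in UTC: 07:00 − 9:30 = 21:30 on Nov 19.
+4 hours and 12 minutes → arrive 01:42 UTC on Nov 20.
Flight 2 in UTC: 12:25 − 11:00 = 01:25 on Nov 20.
+4 hours 5 minutes → arrive 05:30 UTC on Nov 20.
Flight 1 lands earlier by 3 hours 48 minutes.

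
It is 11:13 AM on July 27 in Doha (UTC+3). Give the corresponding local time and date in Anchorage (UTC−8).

In UTC: 11:13 AM − 3:00 = 8:13 AM on Jul 27.
Anchorage is UTC−8:00: 8:13 AM − 8:00 = 12:13 AM on Jul 27.

12:13 AM on July 27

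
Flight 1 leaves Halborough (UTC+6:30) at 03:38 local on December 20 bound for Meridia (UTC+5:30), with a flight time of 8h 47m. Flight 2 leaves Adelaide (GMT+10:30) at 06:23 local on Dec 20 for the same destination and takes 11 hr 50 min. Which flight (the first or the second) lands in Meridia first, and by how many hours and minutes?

Flight 1 in UTC: 03:38 − 6:30 = 21:08 on Dec 19.
+8 hours 47 minutes → arrive 05:55 UTC on Dec 20.
Flight 2 in UTC: 06:23 − 10:30 = 19:53 on Dec 19.
+11 hours and 50 minutes → arrive 07:43 UTC on Dec 20.
Flight 1 lands earlier by 1 hour 48 minutes.

the first, by 1 hour 48 minutes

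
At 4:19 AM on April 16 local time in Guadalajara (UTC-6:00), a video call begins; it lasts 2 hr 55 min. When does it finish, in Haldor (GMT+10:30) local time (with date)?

11:44 PM on Apr 16

Convert start to UTC: 4:19 AM + 6:00 = 10:19 AM UTC on Apr 16.
Add 2 hours 55 minutes duration → 1:14 PM UTC.
Haldor is UTC+10:30, so local end time = 1:14 PM + 10:30 = 11:44 PM on Apr 16.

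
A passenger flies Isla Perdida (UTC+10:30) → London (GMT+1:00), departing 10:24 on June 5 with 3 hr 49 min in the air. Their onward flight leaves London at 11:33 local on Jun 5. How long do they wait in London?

Convert departure to UTC: 10:24 − 10:30 = 23:54 UTC on Jun 4.
Add 3 hours 49 minutes flight time → 03:43 UTC (Jun 5).
London is UTC+1:00, so local arrival = 03:43 + 1:00 = 04:43 on Jun 5.
Layover = 11:33 − 04:43 = 6 hours 50 minutes.

6 hours 50 minutes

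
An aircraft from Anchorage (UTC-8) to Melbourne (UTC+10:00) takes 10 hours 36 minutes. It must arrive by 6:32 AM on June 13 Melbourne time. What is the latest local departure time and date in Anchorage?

Target arrival in UTC: 6:32 AM − 10:00 = 8:32 PM on Jun 12.
Subtract 10 hours 36 minutes → departure 9:56 AM UTC on Jun 12.
Anchorage is UTC−8:00: 9:56 AM − 8:00 = 1:56 AM on Jun 12.

1:56 AM on June 12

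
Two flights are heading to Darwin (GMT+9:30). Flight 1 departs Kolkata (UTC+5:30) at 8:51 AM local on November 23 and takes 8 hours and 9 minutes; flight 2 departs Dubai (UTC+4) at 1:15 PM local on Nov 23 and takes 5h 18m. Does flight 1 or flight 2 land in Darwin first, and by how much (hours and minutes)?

the first, by 3 hours 3 minutes

Flight 1 in UTC: 8:51 AM − 5:30 = 3:21 AM on Nov 23.
+8 hours and 9 minutes → arrive 11:30 AM UTC on Nov 23.
Flight 2 in UTC: 1:15 PM − 4:00 = 9:15 AM on Nov 23.
+5 hours and 18 minutes → arrive 2:33 PM UTC on Nov 23.
Flight 1 lands earlier by 3 hours 3 minutes.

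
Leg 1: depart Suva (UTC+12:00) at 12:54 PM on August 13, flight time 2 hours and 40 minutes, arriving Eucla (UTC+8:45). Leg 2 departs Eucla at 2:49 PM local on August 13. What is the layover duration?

Convert departure to UTC: 12:54 PM − 12:00 = 12:54 AM UTC on Aug 13.
Add 2 hours 40 minutes flight time → 3:34 AM UTC.
Eucla is UTC+8:45, so local arrival = 3:34 AM + 8:45 = 12:19 PM on Aug 13.
Layover = 2:49 PM − 12:19 PM = 2 hours 30 minutes.

2 hours 30 minutes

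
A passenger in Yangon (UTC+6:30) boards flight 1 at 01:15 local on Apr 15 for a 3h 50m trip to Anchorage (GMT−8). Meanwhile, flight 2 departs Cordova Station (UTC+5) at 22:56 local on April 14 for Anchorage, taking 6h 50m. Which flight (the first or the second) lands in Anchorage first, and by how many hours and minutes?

Flight 1 in UTC: 01:15 − 6:30 = 18:45 on Apr 14.
+3 hours and 50 minutes → arrive 22:35 UTC on Apr 14.
Flight 2 in UTC: 22:56 − 5:00 = 17:56 on Apr 14.
+6 hours 50 minutes → arrive 00:46 UTC on Apr 15.
Flight 1 lands earlier by 2 hours 11 minutes.

the first, by 2 hours 11 minutes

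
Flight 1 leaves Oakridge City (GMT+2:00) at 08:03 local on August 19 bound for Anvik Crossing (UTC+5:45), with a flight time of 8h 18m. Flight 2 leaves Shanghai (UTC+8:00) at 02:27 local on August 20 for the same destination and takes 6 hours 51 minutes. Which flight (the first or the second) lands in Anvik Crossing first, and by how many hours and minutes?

Flight 1 in UTC: 08:03 − 2:00 = 06:03 on Aug 19.
+8 hours and 18 minutes → arrive 14:21 UTC on Aug 19.
Flight 2 in UTC: 02:27 − 8:00 = 18:27 on Aug 19.
+6 hours and 51 minutes → arrive 01:18 UTC on Aug 20.
Flight 1 lands earlier by 10 hours 57 minutes.

the first, by 10 hours 57 minutes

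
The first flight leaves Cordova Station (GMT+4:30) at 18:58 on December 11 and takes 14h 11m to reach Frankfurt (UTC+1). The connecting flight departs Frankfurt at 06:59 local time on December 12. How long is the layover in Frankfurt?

Convert departure to UTC: 18:58 − 4:30 = 14:28 UTC on Dec 11.
Add 14 hours and 11 minutes flight time → 04:39 UTC (Dec 12).
Frankfurt is UTC+1:00, so local arrival = 04:39 + 1:00 = 05:39 on Dec 12.
Layover = 06:59 − 05:39 = 1 hour 20 minutes.

1 hour 20 minutes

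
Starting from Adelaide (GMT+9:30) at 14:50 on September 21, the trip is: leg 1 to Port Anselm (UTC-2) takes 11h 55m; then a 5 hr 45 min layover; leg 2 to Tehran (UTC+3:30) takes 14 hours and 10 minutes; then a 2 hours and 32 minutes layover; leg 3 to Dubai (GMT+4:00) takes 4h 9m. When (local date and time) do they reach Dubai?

23:51 on September 22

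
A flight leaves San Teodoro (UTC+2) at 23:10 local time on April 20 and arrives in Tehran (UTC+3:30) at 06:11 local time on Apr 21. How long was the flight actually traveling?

5 hours 31 minutes

Departure in UTC: 23:10 − 2:00 = 21:10 on Apr 20.
Arrival in UTC: 06:11 − 3:30 = 02:41 on Apr 21.
Elapsed = 02:41 − 21:10 (+1 day) = 5 hours 31 minutes.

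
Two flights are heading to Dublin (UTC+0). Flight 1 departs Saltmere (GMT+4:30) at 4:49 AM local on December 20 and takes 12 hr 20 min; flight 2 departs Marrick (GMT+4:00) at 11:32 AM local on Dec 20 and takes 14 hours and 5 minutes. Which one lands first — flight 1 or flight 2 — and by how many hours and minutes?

the first, by 8 hours 58 minutes

Flight 1 in UTC: 4:49 AM − 4:30 = 12:19 AM on Dec 20.
+12 hours and 20 minutes → arrive 12:39 PM UTC on Dec 20.
Flight 2 in UTC: 11:32 AM − 4:00 = 7:32 AM on Dec 20.
+14 hours 5 minutes → arrive 9:37 PM UTC on Dec 20.
Flight 1 lands earlier by 8 hours 58 minutes.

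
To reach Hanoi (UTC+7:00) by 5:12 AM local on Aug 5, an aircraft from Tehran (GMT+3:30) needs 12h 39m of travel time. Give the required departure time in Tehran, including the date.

1:03 PM on August 4

Target arrival in UTC: 5:12 AM − 7:00 = 10:12 PM on Aug 4.
Subtract 12 hours and 39 minutes → departure 9:33 AM UTC on Aug 4.
Tehran is UTC+3:30: 9:33 AM + 3:30 = 1:03 PM on Aug 4.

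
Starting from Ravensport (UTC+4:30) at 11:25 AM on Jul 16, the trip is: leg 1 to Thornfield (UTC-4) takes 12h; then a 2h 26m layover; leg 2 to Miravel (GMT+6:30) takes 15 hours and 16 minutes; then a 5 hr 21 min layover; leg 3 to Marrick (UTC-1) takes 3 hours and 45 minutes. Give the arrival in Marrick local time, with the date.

Convert departure to UTC: 11:25 AM − 4:30 = 6:55 AM UTC on Jul 16.
Add 12 hours leg 1 → 6:55 PM UTC.
Add 2 hours and 26 minutes layover in Thornfield → 9:21 PM UTC.
Add 15 hours and 16 minutes leg 2 → 12:37 PM UTC (Jul 17).
Add 5 hours 21 minutes layover in Miravel → 5:58 PM UTC.
Add 3 hours 45 minutes leg 3 → 9:43 PM UTC.
Marrick is UTC−1:00, so local arrival = 9:43 PM − 1:00 = 8:43 PM on Jul 17.

8:43 PM on July 17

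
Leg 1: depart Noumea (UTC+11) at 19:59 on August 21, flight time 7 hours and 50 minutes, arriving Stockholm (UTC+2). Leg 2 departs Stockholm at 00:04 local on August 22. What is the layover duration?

Convert departure to UTC: 19:59 − 11:00 = 08:59 UTC on Aug 21.
Add 7 hours and 50 minutes flight time → 16:49 UTC.
Stockholm is UTC+2:00, so local arrival = 16:49 + 2:00 = 18:49 on Aug 21.
Layover = 00:04 − 18:49 (+1 day) = 5 hours 15 minutes.

5 hours 15 minutes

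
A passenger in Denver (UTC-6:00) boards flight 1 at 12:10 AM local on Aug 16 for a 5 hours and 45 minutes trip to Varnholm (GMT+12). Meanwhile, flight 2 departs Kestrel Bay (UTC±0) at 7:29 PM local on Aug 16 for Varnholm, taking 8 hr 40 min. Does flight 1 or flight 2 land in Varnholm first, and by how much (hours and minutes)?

the first, by 16 hours 14 minutes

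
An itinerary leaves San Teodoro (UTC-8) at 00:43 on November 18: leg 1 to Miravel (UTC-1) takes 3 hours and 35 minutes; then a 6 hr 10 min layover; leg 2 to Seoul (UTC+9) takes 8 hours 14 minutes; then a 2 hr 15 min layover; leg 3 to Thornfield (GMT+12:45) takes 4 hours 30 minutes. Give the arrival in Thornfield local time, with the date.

22:12 on Nov 19

Convert departure to UTC: 00:43 + 8:00 = 08:43 UTC on Nov 18.
Add 3 hours and 35 minutes leg 1 → 12:18 UTC.
Add 6 hours and 10 minutes layover in Miravel → 18:28 UTC.
Add 8 hours 14 minutes leg 2 → 02:42 UTC (Nov 19).
Add 2 hours 15 minutes layover in Seoul → 04:57 UTC.
Add 4 hours and 30 minutes leg 3 → 09:27 UTC.
Thornfield is UTC+12:45, so local arrival = 09:27 + 12:45 = 22:12 on Nov 19.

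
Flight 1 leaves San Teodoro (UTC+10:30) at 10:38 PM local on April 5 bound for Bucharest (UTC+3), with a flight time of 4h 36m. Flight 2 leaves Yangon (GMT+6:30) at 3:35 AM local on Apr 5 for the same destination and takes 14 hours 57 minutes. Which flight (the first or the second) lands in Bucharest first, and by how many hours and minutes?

the second, by 4 hours 42 minutes

Flight 1 in UTC: 10:38 PM − 10:30 = 12:08 PM on Apr 5.
+4 hours 36 minutes → arrive 4:44 PM UTC on Apr 5.
Flight 2 in UTC: 3:35 AM − 6:30 = 9:05 PM on Apr 4.
+14 hours 57 minutes → arrive 12:02 PM UTC on Apr 5.
Flight 2 lands earlier by 4 hours 42 minutes.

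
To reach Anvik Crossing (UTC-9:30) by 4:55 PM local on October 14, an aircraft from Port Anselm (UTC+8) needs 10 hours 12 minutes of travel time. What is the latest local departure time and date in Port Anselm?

Target arrival in UTC: 4:55 PM + 9:30 = 2:25 AM on Oct 15.
Subtract 10 hours and 12 minutes → departure 4:13 PM UTC on Oct 14.
Port Anselm is UTC+8:00: 4:13 PM + 8:00 = 12:13 AM on Oct 15.

12:13 AM on Oct 15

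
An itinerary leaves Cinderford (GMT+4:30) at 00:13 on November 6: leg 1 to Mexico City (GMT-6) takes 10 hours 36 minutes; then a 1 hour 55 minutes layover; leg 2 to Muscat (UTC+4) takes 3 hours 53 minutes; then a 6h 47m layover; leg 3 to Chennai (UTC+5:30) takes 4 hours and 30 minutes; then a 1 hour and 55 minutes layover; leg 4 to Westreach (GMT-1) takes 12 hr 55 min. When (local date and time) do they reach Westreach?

Convert departure to UTC: 00:13 − 4:30 = 19:43 UTC on Nov 5.
Add 10 hours 36 minutes leg 1 → 06:19 UTC (Nov 6).
Add 1 hour 55 minutes layover in Mexico City → 08:14 UTC.
Add 3 hours and 53 minutes leg 2 → 12:07 UTC.
Add 6 hours and 47 minutes layover in Muscat → 18:54 UTC.
Add 4 hours 30 minutes leg 3 → 23:24 UTC.
Add 1 hour and 55 minutes layover in Chennai → 01:19 UTC (Nov 7).
Add 12 hours 55 minutes leg 4 → 14:14 UTC.
Westreach is UTC−1:00, so local arrival = 14:14 − 1:00 = 13:14 on Nov 7.

13:14 on Nov 7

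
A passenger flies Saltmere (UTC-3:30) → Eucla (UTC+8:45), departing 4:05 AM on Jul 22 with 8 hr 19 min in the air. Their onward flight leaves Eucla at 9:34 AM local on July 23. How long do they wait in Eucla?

Convert departure to UTC: 4:05 AM + 3:30 = 7:35 AM UTC on Jul 22.
Add 8 hours 19 minutes flight time → 3:54 PM UTC.
Eucla is UTC+8:45, so local arrival = 3:54 PM + 8:45 = 12:39 AM on Jul 23.
Layover = 9:34 AM − 12:39 AM = 8 hours 55 minutes.

8 hours 55 minutes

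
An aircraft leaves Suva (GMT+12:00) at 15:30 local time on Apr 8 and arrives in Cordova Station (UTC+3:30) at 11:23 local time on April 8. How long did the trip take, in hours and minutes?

Departure in UTC: 15:30 − 12:00 = 03:30 on Apr 8.
Arrival in UTC: 11:23 − 3:30 = 07:53 on Apr 8.
Elapsed = 07:53 − 03:30 = 4 hours 23 minutes.

4 hours 23 minutes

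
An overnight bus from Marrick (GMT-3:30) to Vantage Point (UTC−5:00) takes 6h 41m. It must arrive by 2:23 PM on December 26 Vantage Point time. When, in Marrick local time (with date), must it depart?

Target arrival in UTC: 2:23 PM + 5:00 = 7:23 PM on Dec 26.
Subtract 6 hours and 41 minutes → departure 12:42 PM UTC on Dec 26.
Marrick is UTC−3:30: 12:42 PM − 3:30 = 9:12 AM on Dec 26.

9:12 AM on Dec 26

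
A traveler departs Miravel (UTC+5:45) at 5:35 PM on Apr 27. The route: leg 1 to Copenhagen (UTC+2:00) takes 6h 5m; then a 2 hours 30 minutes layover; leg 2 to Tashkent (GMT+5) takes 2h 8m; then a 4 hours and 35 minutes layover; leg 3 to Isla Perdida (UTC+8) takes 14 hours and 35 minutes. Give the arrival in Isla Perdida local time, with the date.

Convert departure to UTC: 5:35 PM − 5:45 = 11:50 AM UTC on Apr 27.
Add 6 hours 5 minutes leg 1 → 5:55 PM UTC.
Add 2 hours 30 minutes layover in Copenhagen → 8:25 PM UTC.
Add 2 hours and 8 minutes leg 2 → 10:33 PM UTC.
Add 4 hours 35 minutes layover in Tashkent → 3:08 AM UTC (Apr 28).
Add 14 hours 35 minutes leg 3 → 5:43 PM UTC.
Isla Perdida is UTC+8:00, so local arrival = 5:43 PM + 8:00 = 1:43 AM on Apr 29.

1:43 AM on April 29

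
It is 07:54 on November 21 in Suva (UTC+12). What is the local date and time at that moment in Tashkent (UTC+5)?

In UTC: 07:54 − 12:00 = 19:54 on Nov 20.
Tashkent is UTC+5:00: 19:54 + 5:00 = 00:54 on Nov 21.

00:54 on November 21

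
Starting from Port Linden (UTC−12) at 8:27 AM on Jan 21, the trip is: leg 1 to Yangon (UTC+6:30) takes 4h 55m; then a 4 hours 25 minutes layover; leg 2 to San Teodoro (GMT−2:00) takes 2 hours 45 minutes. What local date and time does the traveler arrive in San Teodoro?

Convert departure to UTC: 8:27 AM + 12:00 = 8:27 PM UTC on Jan 21.
Add 4 hours and 55 minutes leg 1 → 1:22 AM UTC (Jan 22).
Add 4 hours 25 minutes layover in Yangon → 5:47 AM UTC.
Add 2 hours and 45 minutes leg 2 → 8:32 AM UTC.
San Teodoro is UTC−2:00, so local arrival = 8:32 AM − 2:00 = 6:32 AM on Jan 22.

6:32 AM on January 22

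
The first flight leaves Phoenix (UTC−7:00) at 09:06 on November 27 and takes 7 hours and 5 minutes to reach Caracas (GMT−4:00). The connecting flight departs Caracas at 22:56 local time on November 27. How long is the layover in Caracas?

Convert departure to UTC: 09:06 + 7:00 = 16:06 UTC on Nov 27.
Add 7 hours and 5 minutes flight time → 23:11 UTC.
Caracas is UTC−4:00, so local arrival = 23:11 − 4:00 = 19:11 on Nov 27.
Layover = 22:56 − 19:11 = 3 hours 45 minutes.

3 hours 45 minutes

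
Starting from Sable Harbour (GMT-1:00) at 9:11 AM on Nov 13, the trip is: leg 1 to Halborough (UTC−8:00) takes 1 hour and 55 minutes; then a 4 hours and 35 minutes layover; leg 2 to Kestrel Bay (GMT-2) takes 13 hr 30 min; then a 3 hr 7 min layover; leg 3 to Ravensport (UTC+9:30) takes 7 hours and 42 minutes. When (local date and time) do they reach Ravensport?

Convert departure to UTC: 9:11 AM + 1:00 = 10:11 AM UTC on Nov 13.
Add 1 hour 55 minutes leg 1 → 12:06 PM UTC.
Add 4 hours 35 minutes layover in Halborough → 4:41 PM UTC.
Add 13 hours and 30 minutes leg 2 → 6:11 AM UTC (Nov 14).
Add 3 hours 7 minutes layover in Kestrel Bay → 9:18 AM UTC.
Add 7 hours 42 minutes leg 3 → 5:00 PM UTC.
Ravensport is UTC+9:30, so local arrival = 5:00 PM + 9:30 = 2:30 AM on Nov 15.

2:30 AM on Nov 15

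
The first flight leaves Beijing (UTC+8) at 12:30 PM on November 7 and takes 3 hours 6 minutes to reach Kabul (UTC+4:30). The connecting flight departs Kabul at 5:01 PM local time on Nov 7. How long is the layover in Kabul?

4 hours 55 minutes

Convert departure to UTC: 12:30 PM − 8:00 = 4:30 AM UTC on Nov 7.
Add 3 hours and 6 minutes flight time → 7:36 AM UTC.
Kabul is UTC+4:30, so local arrival = 7:36 AM + 4:30 = 12:06 PM on Nov 7.
Layover = 5:01 PM − 12:06 PM = 4 hours 55 minutes.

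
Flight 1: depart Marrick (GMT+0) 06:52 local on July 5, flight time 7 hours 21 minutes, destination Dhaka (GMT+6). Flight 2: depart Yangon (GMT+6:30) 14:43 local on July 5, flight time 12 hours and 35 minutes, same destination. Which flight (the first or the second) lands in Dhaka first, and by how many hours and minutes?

Flight 1 departs at 06:52 UTC (Jul 5).
+7 hours 21 minutes → arrive 14:13 UTC on Jul 5.
Flight 2 in UTC: 14:43 − 6:30 = 08:13 on Jul 5.
+12 hours and 35 minutes → arrive 20:48 UTC on Jul 5.
Flight 1 lands earlier by 6 hours 35 minutes.

the first, by 6 hours 35 minutes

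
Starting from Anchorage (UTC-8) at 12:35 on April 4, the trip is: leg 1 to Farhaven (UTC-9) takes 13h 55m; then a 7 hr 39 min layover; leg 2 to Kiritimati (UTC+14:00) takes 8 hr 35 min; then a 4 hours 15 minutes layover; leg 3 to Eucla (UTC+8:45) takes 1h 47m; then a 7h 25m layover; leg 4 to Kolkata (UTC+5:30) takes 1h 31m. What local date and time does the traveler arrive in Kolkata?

23:12 on April 6

Convert departure to UTC: 12:35 + 8:00 = 20:35 UTC on Apr 4.
Add 13 hours 55 minutes leg 1 → 10:30 UTC (Apr 5).
Add 7 hours and 39 minutes layover in Farhaven → 18:09 UTC.
Add 8 hours and 35 minutes leg 2 → 02:44 UTC (Apr 6).
Add 4 hours and 15 minutes layover in Kiritimati → 06:59 UTC.
Add 1 hour 47 minutes leg 3 → 08:46 UTC.
Add 7 hours 25 minutes layover in Eucla → 16:11 UTC.
Add 1 hour and 31 minutes leg 4 → 17:42 UTC.
Kolkata is UTC+5:30, so local arrival = 17:42 + 5:30 = 23:12 on Apr 6.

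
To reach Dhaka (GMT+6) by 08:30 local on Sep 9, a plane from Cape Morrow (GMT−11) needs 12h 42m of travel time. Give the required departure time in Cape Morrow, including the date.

02:48 on September 8

Target arrival in UTC: 08:30 − 6:00 = 02:30 on Sep 9.
Subtract 12 hours and 42 minutes → departure 13:48 UTC on Sep 8.
Cape Morrow is UTC−11:00: 13:48 − 11:00 = 02:48 on Sep 8.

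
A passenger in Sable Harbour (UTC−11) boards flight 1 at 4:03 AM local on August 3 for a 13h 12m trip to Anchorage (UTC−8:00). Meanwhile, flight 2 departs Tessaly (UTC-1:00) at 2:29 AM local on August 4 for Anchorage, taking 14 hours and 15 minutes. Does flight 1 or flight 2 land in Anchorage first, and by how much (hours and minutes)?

Flight 1 in UTC: 4:03 AM + 11:00 = 3:03 PM on Aug 3.
+13 hours and 12 minutes → arrive 4:15 AM UTC on Aug 4.
Flight 2 in UTC: 2:29 AM + 1:00 = 3:29 AM on Aug 4.
+14 hours and 15 minutes → arrive 5:44 PM UTC on Aug 4.
Flight 1 lands earlier by 13 hours 29 minutes.

the first, by 13 hours 29 minutes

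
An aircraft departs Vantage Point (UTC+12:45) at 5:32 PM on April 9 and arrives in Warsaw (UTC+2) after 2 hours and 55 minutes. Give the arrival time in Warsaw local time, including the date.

9:42 AM on April 9

Convert departure to UTC: 5:32 PM − 12:45 = 4:47 AM UTC on Apr 9.
Add 2 hours 55 minutes travel time → 7:42 AM UTC.
Warsaw is UTC+2:00, so local arrival = 7:42 AM + 2:00 = 9:42 AM on Apr 9.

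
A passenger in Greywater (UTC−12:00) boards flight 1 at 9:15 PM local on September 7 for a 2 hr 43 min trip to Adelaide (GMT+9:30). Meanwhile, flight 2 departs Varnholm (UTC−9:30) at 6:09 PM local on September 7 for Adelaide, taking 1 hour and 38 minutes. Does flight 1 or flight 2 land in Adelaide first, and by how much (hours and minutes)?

Flight 1 in UTC: 9:15 PM + 12:00 = 9:15 AM on Sep 8.
+2 hours 43 minutes → arrive 11:58 AM UTC on Sep 8.
Flight 2 in UTC: 6:09 PM + 9:30 = 3:39 AM on Sep 8.
+1 hour and 38 minutes → arrive 5:17 AM UTC on Sep 8.
Flight 2 lands earlier by 6 hours 41 minutes.

the second, by 6 hours 41 minutes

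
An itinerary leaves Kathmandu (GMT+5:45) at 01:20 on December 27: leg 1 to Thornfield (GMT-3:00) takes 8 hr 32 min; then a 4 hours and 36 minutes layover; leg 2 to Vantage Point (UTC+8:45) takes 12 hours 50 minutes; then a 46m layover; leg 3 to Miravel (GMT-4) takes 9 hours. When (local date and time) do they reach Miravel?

Convert departure to UTC: 01:20 − 5:45 = 19:35 UTC on Dec 26.
Add 8 hours and 32 minutes leg 1 → 04:07 UTC (Dec 27).
Add 4 hours and 36 minutes layover in Thornfield → 08:43 UTC.
Add 12 hours 50 minutes leg 2 → 21:33 UTC.
Add 46 minutes layover in Vantage Point → 22:19 UTC.
Add 9 hours leg 3 → 07:19 UTC (Dec 28).
Miravel is UTC−4:00, so local arrival = 07:19 − 4:00 = 03:19 on Dec 28.

03:19 on Dec 28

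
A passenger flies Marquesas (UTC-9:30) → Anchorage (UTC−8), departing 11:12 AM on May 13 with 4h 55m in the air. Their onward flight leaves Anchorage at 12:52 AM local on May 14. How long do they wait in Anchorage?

7 hours 15 minutes

Convert departure to UTC: 11:12 AM + 9:30 = 8:42 PM UTC on May 13.
Add 4 hours and 55 minutes flight time → 1:37 AM UTC (May 14).
Anchorage is UTC−8:00, so local arrival = 1:37 AM − 8:00 = 5:37 PM on May 13.
Layover = 12:52 AM − 5:37 PM (+1 day) = 7 hours 15 minutes.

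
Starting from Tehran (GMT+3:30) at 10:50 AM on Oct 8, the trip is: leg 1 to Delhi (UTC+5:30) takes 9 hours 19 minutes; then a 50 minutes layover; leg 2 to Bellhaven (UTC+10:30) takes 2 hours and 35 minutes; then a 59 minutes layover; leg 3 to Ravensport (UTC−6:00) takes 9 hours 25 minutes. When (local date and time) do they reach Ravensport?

12:28 AM on October 9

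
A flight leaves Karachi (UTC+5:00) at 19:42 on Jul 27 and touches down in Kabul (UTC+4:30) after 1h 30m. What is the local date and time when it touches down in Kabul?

20:42 on July 27

Convert departure to UTC: 19:42 − 5:00 = 14:42 UTC on Jul 27.
Add 1 hour 30 minutes travel time → 16:12 UTC.
Kabul is UTC+4:30, so local arrival = 16:12 + 4:30 = 20:42 on Jul 27.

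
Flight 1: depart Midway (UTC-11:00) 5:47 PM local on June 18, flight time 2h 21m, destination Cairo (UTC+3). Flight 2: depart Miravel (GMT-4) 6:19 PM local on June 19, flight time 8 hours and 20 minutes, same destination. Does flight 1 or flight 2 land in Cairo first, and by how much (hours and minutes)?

the first, by 23 hours 31 minutes

Flight 1 in UTC: 5:47 PM + 11:00 = 4:47 AM on Jun 19.
+2 hours and 21 minutes → arrive 7:08 AM UTC on Jun 19.
Flight 2 in UTC: 6:19 PM + 4:00 = 10:19 PM on Jun 19.
+8 hours 20 minutes → arrive 6:39 AM UTC on Jun 20.
Flight 1 lands earlier by 23 hours 31 minutes.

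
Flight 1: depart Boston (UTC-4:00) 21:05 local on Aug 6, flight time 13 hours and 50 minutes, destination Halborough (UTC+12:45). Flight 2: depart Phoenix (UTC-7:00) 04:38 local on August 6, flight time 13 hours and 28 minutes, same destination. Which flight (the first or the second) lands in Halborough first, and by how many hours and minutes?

Flight 1 in UTC: 21:05 + 4:00 = 01:05 on Aug 7.
+13 hours 50 minutes → arrive 14:55 UTC on Aug 7.
Flight 2 in UTC: 04:38 + 7:00 = 11:38 on Aug 6.
+13 hours and 28 minutes → arrive 01:06 UTC on Aug 7.
Flight 2 lands earlier by 13 hours 49 minutes.

the second, by 13 hours 49 minutes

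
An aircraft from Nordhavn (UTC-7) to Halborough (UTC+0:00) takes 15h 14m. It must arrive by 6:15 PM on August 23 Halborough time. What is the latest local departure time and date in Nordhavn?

Target arrival is already UTC: 6:15 PM on Aug 23.
Subtract 15 hours and 14 minutes → departure 3:01 AM UTC on Aug 23.
Nordhavn is UTC−7:00: 3:01 AM − 7:00 = 8:01 PM on Aug 22.

8:01 PM on Aug 22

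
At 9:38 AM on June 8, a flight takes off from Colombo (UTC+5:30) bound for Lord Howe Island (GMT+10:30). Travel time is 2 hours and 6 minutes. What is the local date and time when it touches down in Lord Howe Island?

4:44 PM on June 8

Convert departure to UTC: 9:38 AM − 5:30 = 4:08 AM UTC on Jun 8.
Add 2 hours 6 minutes travel time → 6:14 AM UTC.
Lord Howe Island is UTC+10:30, so local arrival = 6:14 AM + 10:30 = 4:44 PM on Jun 8.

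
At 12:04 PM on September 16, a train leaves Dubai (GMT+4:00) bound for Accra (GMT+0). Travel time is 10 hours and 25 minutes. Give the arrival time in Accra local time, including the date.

6:29 PM on September 16

Accra is 4:00 behind Dubai.
After 10 hours 25 minutes it is 10:29 PM in Dubai.
Shift by the zone difference: 10:29 PM − 4:00 = 6:29 PM on Sep 16 in Accra.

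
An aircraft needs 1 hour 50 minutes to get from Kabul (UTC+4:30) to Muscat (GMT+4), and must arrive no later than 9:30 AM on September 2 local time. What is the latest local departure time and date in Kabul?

Target arrival in UTC: 9:30 AM − 4:00 = 5:30 AM on Sep 2.
Subtract 1 hour and 50 minutes → departure 3:40 AM UTC on Sep 2.
Kabul is UTC+4:30: 3:40 AM + 4:30 = 8:10 AM on Sep 2.

8:10 AM on September 2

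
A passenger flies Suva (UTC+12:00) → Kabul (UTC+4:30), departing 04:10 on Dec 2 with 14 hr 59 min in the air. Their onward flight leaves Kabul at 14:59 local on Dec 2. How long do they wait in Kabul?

Convert departure to UTC: 04:10 − 12:00 = 16:10 UTC on Dec 1.
Add 14 hours and 59 minutes flight time → 07:09 UTC (Dec 2).
Kabul is UTC+4:30, so local arrival = 07:09 + 4:30 = 11:39 on Dec 2.
Layover = 14:59 − 11:39 = 3 hours 20 minutes.

3 hours 20 minutes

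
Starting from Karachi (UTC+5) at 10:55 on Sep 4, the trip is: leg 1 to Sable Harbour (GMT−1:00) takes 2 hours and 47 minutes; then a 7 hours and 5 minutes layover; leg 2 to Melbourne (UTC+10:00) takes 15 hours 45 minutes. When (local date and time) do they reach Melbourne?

17:32 on September 5

Convert departure to UTC: 10:55 − 5:00 = 05:55 UTC on Sep 4.
Add 2 hours 47 minutes leg 1 → 08:42 UTC.
Add 7 hours and 5 minutes layover in Sable Harbour → 15:47 UTC.
Add 15 hours 45 minutes leg 2 → 07:32 UTC (Sep 5).
Melbourne is UTC+10:00, so local arrival = 07:32 + 10:00 = 17:32 on Sep 5.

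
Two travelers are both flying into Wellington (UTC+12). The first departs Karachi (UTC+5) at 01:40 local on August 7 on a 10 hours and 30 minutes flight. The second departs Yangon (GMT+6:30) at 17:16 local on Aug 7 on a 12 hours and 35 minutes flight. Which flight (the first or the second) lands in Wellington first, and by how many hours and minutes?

Flight 1 in UTC: 01:40 − 5:00 = 20:40 on Aug 6.
+10 hours 30 minutes → arrive 07:10 UTC on Aug 7.
Flight 2 in UTC: 17:16 − 6:30 = 10:46 on Aug 7.
+12 hours 35 minutes → arrive 23:21 UTC on Aug 7.
Flight 1 lands earlier by 16 hours 11 minutes.

the first, by 16 hours 11 minutes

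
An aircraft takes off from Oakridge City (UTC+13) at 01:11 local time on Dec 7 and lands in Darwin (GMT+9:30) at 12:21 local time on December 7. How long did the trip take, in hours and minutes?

14 hours 40 minutes

Departure in UTC: 01:11 − 13:00 = 12:11 on Dec 6.
Arrival in UTC: 12:21 − 9:30 = 02:51 on Dec 7.
Elapsed = 02:51 − 12:11 (+1 day) = 14 hours 40 minutes.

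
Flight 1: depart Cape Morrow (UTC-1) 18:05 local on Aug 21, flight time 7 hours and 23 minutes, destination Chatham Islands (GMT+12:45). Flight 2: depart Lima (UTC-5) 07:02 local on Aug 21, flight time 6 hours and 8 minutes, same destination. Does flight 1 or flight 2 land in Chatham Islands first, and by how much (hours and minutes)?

the second, by 8 hours 18 minutes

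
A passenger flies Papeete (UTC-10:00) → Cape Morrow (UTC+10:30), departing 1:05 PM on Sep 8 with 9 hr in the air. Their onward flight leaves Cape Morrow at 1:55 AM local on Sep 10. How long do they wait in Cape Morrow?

Convert departure to UTC: 1:05 PM + 10:00 = 11:05 PM UTC on Sep 8.
Add 9 hours flight time → 8:05 AM UTC (Sep 9).
Cape Morrow is UTC+10:30, so local arrival = 8:05 AM + 10:30 = 6:35 PM on Sep 9.
Layover = 1:55 AM − 6:35 PM (+1 day) = 7 hours 20 minutes.

7 hours 20 minutes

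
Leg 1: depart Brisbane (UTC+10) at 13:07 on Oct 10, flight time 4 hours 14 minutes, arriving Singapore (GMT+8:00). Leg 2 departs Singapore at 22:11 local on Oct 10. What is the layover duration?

6 hours 50 minutes

Convert departure to UTC: 13:07 − 10:00 = 03:07 UTC on Oct 10.
Add 4 hours 14 minutes flight time → 07:21 UTC.
Singapore is UTC+8:00, so local arrival = 07:21 + 8:00 = 15:21 on Oct 10.
Layover = 22:11 − 15:21 = 6 hours 50 minutes.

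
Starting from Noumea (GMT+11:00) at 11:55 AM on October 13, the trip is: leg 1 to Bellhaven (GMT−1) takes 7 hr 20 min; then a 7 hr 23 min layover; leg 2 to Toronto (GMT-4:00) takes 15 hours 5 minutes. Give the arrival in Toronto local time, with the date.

Convert departure to UTC: 11:55 AM − 11:00 = 12:55 AM UTC on Oct 13.
Add 7 hours and 20 minutes leg 1 → 8:15 AM UTC.
Add 7 hours 23 minutes layover in Bellhaven → 3:38 PM UTC.
Add 15 hours 5 minutes leg 2 → 6:43 AM UTC (Oct 14).
Toronto is UTC−4:00, so local arrival = 6:43 AM − 4:00 = 2:43 AM on Oct 14.

2:43 AM on Oct 14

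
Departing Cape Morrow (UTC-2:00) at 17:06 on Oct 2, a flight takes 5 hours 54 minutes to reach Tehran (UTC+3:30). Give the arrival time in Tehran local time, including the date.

Convert departure to UTC: 17:06 + 2:00 = 19:06 UTC on Oct 2.
Add 5 hours and 54 minutes travel time → 01:00 UTC (Oct 3).
Tehran is UTC+3:30, so local arrival = 01:00 + 3:30 = 04:30 on Oct 3.

04:30 on Oct 3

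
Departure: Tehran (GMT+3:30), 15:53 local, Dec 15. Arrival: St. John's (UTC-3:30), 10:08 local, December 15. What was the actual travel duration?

Departure in UTC: 15:53 − 3:30 = 12:23 on Dec 15.
Arrival in UTC: 10:08 + 3:30 = 13:38 on Dec 15.
Elapsed = 13:38 − 12:23 = 1 hour 15 minutes.

1 hour 15 minutes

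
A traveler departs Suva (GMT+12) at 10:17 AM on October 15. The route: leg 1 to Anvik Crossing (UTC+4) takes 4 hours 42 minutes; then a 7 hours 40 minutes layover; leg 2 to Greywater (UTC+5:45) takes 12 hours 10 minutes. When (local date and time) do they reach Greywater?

Convert departure to UTC: 10:17 AM − 12:00 = 10:17 PM UTC on Oct 14.
Add 4 hours and 42 minutes leg 1 → 2:59 AM UTC (Oct 15).
Add 7 hours 40 minutes layover in Anvik Crossing → 10:39 AM UTC.
Add 12 hours and 10 minutes leg 2 → 10:49 PM UTC.
Greywater is UTC+5:45, so local arrival = 10:49 PM + 5:45 = 4:34 AM on Oct 16.

4:34 AM on Oct 16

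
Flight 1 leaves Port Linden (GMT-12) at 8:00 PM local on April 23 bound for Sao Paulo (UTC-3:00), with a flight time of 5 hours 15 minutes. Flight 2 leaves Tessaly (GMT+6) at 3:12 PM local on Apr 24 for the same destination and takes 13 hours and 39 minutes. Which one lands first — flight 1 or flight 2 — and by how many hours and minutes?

Flight 1 in UTC: 8:00 PM + 12:00 = 8:00 AM on Apr 24.
+5 hours and 15 minutes → arrive 1:15 PM UTC on Apr 24.
Flight 2 in UTC: 3:12 PM − 6:00 = 9:12 AM on Apr 24.
+13 hours and 39 minutes → arrive 10:51 PM UTC on Apr 24.
Flight 1 lands earlier by 9 hours 36 minutes.

the first, by 9 hours 36 minutes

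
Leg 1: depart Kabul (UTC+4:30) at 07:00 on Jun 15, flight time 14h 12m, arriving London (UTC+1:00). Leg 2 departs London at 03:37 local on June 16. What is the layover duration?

9 hours 55 minutes

Convert departure to UTC: 07:00 − 4:30 = 02:30 UTC on Jun 15.
Add 14 hours 12 minutes flight time → 16:42 UTC.
London is UTC+1:00, so local arrival = 16:42 + 1:00 = 17:42 on Jun 15.
Layover = 03:37 − 17:42 (+1 day) = 9 hours 55 minutes.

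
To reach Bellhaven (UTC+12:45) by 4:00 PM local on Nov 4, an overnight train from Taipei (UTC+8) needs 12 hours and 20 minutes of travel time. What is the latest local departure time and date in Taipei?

10:55 PM on November 3

Target arrival in UTC: 4:00 PM − 12:45 = 3:15 AM on Nov 4.
Subtract 12 hours and 20 minutes → departure 2:55 PM UTC on Nov 3.
Taipei is UTC+8:00: 2:55 PM + 8:00 = 10:55 PM on Nov 3.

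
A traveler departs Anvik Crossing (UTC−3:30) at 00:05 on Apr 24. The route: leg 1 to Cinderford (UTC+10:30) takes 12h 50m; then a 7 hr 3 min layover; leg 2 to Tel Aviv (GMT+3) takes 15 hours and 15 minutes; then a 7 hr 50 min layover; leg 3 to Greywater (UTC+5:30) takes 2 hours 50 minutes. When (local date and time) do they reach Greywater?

Convert departure to UTC: 00:05 + 3:30 = 03:35 UTC on Apr 24.
Add 12 hours and 50 minutes leg 1 → 16:25 UTC.
Add 7 hours and 3 minutes layover in Cinderford → 23:28 UTC.
Add 15 hours 15 minutes leg 2 → 14:43 UTC (Apr 25).
Add 7 hours 50 minutes layover in Tel Aviv → 22:33 UTC.
Add 2 hours 50 minutes leg 3 → 01:23 UTC (Apr 26).
Greywater is UTC+5:30, so local arrival = 01:23 + 5:30 = 06:53 on Apr 26.

06:53 on April 26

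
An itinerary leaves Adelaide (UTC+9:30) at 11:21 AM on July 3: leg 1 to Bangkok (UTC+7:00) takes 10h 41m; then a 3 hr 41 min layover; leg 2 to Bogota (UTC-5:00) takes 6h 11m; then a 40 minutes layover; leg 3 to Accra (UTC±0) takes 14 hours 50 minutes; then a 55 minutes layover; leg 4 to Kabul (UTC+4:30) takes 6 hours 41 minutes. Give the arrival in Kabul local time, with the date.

2:00 AM on Jul 5

Convert departure to UTC: 11:21 AM − 9:30 = 1:51 AM UTC on Jul 3.
Add 10 hours 41 minutes leg 1 → 12:32 PM UTC.
Add 3 hours 41 minutes layover in Bangkok → 4:13 PM UTC.
Add 6 hours 11 minutes leg 2 → 10:24 PM UTC.
Add 40 minutes layover in Bogota → 11:04 PM UTC.
Add 14 hours and 50 minutes leg 3 → 1:54 PM UTC (Jul 4).
Add 55 minutes layover in Accra → 2:49 PM UTC.
Add 6 hours 41 minutes leg 4 → 9:30 PM UTC.
Kabul is UTC+4:30, so local arrival = 9:30 PM + 4:30 = 2:00 AM on Jul 5.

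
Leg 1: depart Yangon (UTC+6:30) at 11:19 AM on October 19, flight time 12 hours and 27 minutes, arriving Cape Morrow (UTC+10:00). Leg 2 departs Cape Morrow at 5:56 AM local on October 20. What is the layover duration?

2 hours 40 minutes

Convert departure to UTC: 11:19 AM − 6:30 = 4:49 AM UTC on Oct 19.
Add 12 hours and 27 minutes flight time → 5:16 PM UTC.
Cape Morrow is UTC+10:00, so local arrival = 5:16 PM + 10:00 = 3:16 AM on Oct 20.
Layover = 5:56 AM − 3:16 AM = 2 hours 40 minutes.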